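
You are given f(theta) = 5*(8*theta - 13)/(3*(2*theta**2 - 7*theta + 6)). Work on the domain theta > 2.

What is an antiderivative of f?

An antiderivative is F(theta) = 5*log(theta/2 - 1) + 5*log(2*theta - 3)/3.

A candidate is checked by its d/dtheta: the result must match f(theta).
Check: d/dtheta[5*log(theta/2 - 1) + 5*log(2*theta - 3)/3] = (40*theta - 65)/(6*theta**2 - 21*theta + 18), which equals f(theta).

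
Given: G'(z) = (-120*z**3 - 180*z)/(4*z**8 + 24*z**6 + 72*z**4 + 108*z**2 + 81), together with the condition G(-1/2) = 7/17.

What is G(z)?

G(z) = -1 + 5/(2*(z**4/3 + z**2 + 3/2))

G'(z) matches the chain-rule pattern g'(h)*h' with inner function h(z) = z**4/3 + z**2 + 3/2; substituting u = h(z) collapses the integral.
A general antiderivative is 5/(2*(z**4/3 + z**2 + 3/2)) + C.
The condition gives C = 7/17 - (24/17) = -1.
So G(z) = -1 + 5/(2*(z**4/3 + z**2 + 3/2)).
Check: d/dz[-1 + 5/(2*(z**4/3 + z**2 + 3/2))] = (-120*z**3 - 180*z)/(4*z**8 + 24*z**6 + 72*z**4 + 108*z**2 + 81) = G'(z).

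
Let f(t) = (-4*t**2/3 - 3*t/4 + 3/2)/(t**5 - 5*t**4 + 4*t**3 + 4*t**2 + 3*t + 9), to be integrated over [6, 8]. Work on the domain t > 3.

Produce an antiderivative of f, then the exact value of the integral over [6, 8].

The denominator factors as 12*(t - 3)**2*(t + 1)*(t**2 + 1); partial fractions split f into directly integrable pieces: -(97*t - 229)/(1200*(t**2 + 1)) + 11/(384*(t + 1)) + 167/(3200*(t - 3)) - 51/(160*(t - 3)**2).
F(t) = 167*log(t - 3)/3200 + 11*log(t + 1)/384 - 97*log(t**2 + 1)/2400 + 229*atan(t)/1200 + 51/(160*t - 480) is an antiderivative of f.
Check: d/dt[167*log(t - 3)/3200 + 11*log(t + 1)/384 - 97*log(t**2 + 1)/2400 + 229*atan(t)/1200 + 51/(160*t - 480)] = (-16*t**2 - 9*t + 18)/(12*t**5 - 60*t**4 + 48*t**3 + 48*t**2 + 36*t + 108), which equals f(t).
F(8) = -97*log(65)/2400 + 11*log(9)/384 + 51/800 + 167*log(5)/3200 + 229*atan(8)/1200; F(6) = -97*log(37)/2400 + 11*log(7)/384 + 167*log(3)/3200 + 17/160 + 229*atan(6)/1200.
Integral = F(8) - F(6) = -229*atan(6)/1200 - 97*log(65)/2400 - 167*log(3)/3200 - 11*log(7)/384 - 17/400 + 11*log(9)/384 + 167*log(5)/3200 + 97*log(37)/2400 + 229*atan(8)/1200.

Antiderivative: F(t) = 167*log(t - 3)/3200 + 11*log(t + 1)/384 - 97*log(t**2 + 1)/2400 + 229*atan(t)/1200 + 51/(160*t - 480); value = -229*atan(6)/1200 - 97*log(65)/2400 - 167*log(3)/3200 - 11*log(7)/384 - 17/400 + 11*log(9)/384 + 167*log(5)/3200 + 97*log(37)/2400 + 229*atan(8)/1200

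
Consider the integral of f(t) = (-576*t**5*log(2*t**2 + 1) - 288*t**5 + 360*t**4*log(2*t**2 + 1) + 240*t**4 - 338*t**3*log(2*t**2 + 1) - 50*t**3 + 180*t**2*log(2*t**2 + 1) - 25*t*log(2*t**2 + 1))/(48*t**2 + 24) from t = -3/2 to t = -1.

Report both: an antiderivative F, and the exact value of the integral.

Recognize the product-rule pattern: f = u'v + uv' with u = -(3*t**2 - 5*t/4)**2/3, v = log(2*t**2 + 1), so integration by parts undoes it.
F(t) = -t**2*(12*t - 5)**2*log(2*t**2 + 1)/48 is an antiderivative of f.
Check: d/dt[-t**2*(12*t - 5)**2*log(2*t**2 + 1)/48] = (-576*t**5*log(2*t**2 + 1) - 288*t**5 + 360*t**4*log(2*t**2 + 1) + 240*t**4 - 338*t**3*log(2*t**2 + 1) - 50*t**3 + 180*t**2*log(2*t**2 + 1) - 25*t*log(2*t**2 + 1))/(48*t**2 + 24) = f(t).
F(-1) = -289*log(3)/48; F(-3/2) = -1587*log(11/2)/64.
Integral = F(-1) - F(-3/2) = -289*log(3)/48 + 1587*log(11/2)/64.

Antiderivative: F(t) = -t**2*(12*t - 5)**2*log(2*t**2 + 1)/48; value = -289*log(3)/48 + 1587*log(11/2)/64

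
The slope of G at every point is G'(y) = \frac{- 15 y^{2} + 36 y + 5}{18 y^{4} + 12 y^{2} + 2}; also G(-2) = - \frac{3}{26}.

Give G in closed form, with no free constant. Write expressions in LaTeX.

G(y) = \frac{5 y}{6 y^{2} + 2} + \frac{1}{2} - \frac{2}{2 y^{2} + \frac{2}{3}}

Recognize the product-rule pattern: G'(y) = u'v + uv' with u = \frac{1}{2 y^{2} + \frac{2}{3}}, v = \frac{5 y}{3} - 2, so integration by parts undoes it.
A general antiderivative is \frac{\frac{5 y}{3} - 2}{2 y^{2} + \frac{2}{3}} + C.
The condition gives C = - \frac{3}{26} - (- \frac{8}{13}) = \frac{1}{2}.
So G(y) = \frac{5 y}{6 y^{2} + 2} + \frac{1}{2} - \frac{2}{2 y^{2} + \frac{2}{3}}.
Check: d/dy[\frac{5 y}{6 y^{2} + 2} + \frac{1}{2} - \frac{2}{2 y^{2} + \frac{2}{3}}] = \frac{- 15 y^{2} + 36 y + 5}{18 y^{4} + 12 y^{2} + 2} = G'(y).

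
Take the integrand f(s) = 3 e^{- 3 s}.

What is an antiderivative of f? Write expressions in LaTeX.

A first test for any F(s): its s-derivative must equal f(s) identically.
Check: d/ds[- e^{- 3 s}] = 3 e^{- 3 s} = f(s).

An antiderivative is F(s) = - e^{- 3 s}.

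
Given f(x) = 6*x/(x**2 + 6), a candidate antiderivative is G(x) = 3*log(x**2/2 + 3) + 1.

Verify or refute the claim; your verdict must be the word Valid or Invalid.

Valid. The derivative of G reproduces f.

d/dx[G] = 6*x/(x**2 + 6)
This equals f(x) exactly, so the claim holds.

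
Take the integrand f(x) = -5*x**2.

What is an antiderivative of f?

An antiderivative is F(x) = -5*x**3/3.

A candidate is checked by its d/dx: the result must match f(x).
Check: d/dx[-5*x**3/3] = -5*x**2 = f(x).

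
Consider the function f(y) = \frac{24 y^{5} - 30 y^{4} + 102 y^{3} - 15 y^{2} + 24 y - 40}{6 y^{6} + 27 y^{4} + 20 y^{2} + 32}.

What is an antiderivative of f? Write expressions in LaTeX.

An antiderivative is F(y) = - \frac{- 2 \log{\left(y^{4} + \frac{y^{2}}{2} + \frac{4}{3} \right)} + 5 \operatorname{atan}{\left(\frac{y}{2} \right)}}{2}.

A candidate is checked by its d/dy: the result must match f(y).
Check: d/dy[- \frac{- 2 \log{\left(y^{4} + \frac{y^{2}}{2} + \frac{4}{3} \right)} + 5 \operatorname{atan}{\left(\frac{y}{2} \right)}}{2}] = \frac{24 y^{5} - 30 y^{4} + 102 y^{3} - 15 y^{2} + 24 y - 40}{6 y^{6} + 27 y^{4} + 20 y^{2} + 32} = f(y).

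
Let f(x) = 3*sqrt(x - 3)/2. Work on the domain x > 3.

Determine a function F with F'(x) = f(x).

An antiderivative is F(x) = x*sqrt(x - 3) - 3*sqrt(x - 3).

For F(x) to be correct the identity F'(x) - f(x) = 0 must hold.
Check: d/dx[x*sqrt(x - 3) - 3*sqrt(x - 3)] = (3*x - 9)/(2*sqrt(x - 3)), which equals f(x).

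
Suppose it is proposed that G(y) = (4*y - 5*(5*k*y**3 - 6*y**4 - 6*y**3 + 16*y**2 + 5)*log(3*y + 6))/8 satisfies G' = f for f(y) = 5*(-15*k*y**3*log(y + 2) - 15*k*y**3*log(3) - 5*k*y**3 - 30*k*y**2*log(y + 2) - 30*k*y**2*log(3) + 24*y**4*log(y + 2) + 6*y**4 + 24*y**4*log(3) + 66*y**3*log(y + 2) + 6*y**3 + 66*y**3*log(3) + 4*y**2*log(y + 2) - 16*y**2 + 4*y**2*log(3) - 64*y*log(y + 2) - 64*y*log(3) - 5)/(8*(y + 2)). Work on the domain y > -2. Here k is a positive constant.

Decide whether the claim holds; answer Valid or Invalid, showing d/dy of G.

Invalid: d/dy[G] - f = 1/2, which is not 0.

d/dy[G] = (-75*k*y**3*log(y + 2) - 75*k*y**3*log(3) - 25*k*y**3 - 150*k*y**2*log(y + 2) - 150*k*y**2*log(3) + 120*y**4*log(y + 2) + 30*y**4 + 120*y**4*log(3) + 330*y**3*log(y + 2) + 30*y**3 + 330*y**3*log(3) + 20*y**2*log(y + 2) - 80*y**2 + 20*y**2*log(3) - 320*y*log(y + 2) - 320*y*log(3) + 4*y - 17)/(8*y + 16)
d/dy[G] - f(y) = 1/2 != 0.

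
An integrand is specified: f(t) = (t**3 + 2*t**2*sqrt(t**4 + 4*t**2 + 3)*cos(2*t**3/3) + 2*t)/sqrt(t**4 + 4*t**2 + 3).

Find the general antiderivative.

F(t) = sqrt(t**4 + 4*t**2 + 3)/2 + sin(2*t**3/3) + C

A first test for any F(t): its t-derivative must equal f(t) identically.
Check: d/dt[sqrt(t**4 + 4*t**2 + 3)/2 + sin(2*t**3/3)] = (t**3 + 2*t**2*sqrt(t**4 + 4*t**2 + 3)*cos(2*t**3/3) + 2*t)/sqrt(t**4 + 4*t**2 + 3) = f(t).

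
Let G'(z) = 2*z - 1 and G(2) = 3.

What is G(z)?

Since d/dz undoes antidifferentiation here, G(z) must give back the stated G'(z).
A general antiderivative is z**2 - z + C.
The condition gives C = 3 - (2) = 1.
So G(z) = z**2 - z + 1.
Check: d/dz[z**2 - z + 1] = 2*z - 1 = G'(z).

G(z) = z**2 - z + 1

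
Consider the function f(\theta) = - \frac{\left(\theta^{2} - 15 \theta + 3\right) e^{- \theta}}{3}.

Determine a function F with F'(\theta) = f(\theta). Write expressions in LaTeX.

An antiderivative is F(\theta) = \frac{\left(\theta^{2} - 13 \theta - 10\right) e^{- \theta}}{3}.

f has the shape u'v + uv' for u = \frac{\theta^{2}}{3} - \frac{13 \theta}{3} - \frac{10}{3} and v = e^{- \theta} — it is the derivative of the product u*v.
Check: d/d\theta[\frac{\left(\theta^{2} - 13 \theta - 10\right) e^{- \theta}}{3}] = \frac{\left(- \theta^{2} + 15 \theta - 3\right) e^{- \theta}}{3}, which equals f(\theta).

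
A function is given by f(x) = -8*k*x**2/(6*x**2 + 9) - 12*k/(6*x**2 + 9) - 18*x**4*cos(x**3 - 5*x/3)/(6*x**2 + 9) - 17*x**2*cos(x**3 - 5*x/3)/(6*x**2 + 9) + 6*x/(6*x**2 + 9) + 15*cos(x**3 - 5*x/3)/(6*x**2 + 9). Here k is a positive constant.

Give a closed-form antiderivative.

An antiderivative is F(x) = -4*k*x/3 + log(2*x**2 + 3)/2 - sin(x**3 - 5*x/3).

Integrate term by term and add the pieces.
Check: d/dx[-4*k*x/3 + log(2*x**2 + 3)/2 - sin(x**3 - 5*x/3)] = (-8*k*x**2 - 12*k - 18*x**4*cos(x**3 - 5*x/3) - 17*x**2*cos(x**3 - 5*x/3) + 6*x + 15*cos(x**3 - 5*x/3))/(6*x**2 + 9), which equals f(x).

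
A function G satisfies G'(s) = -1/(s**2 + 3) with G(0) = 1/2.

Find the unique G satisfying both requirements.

Check a candidate G(s) by differentiating: d/ds[G] must match the given G'(s).
A general antiderivative is -sqrt(3)*atan(sqrt(3)*s/3)/3 + C.
The condition gives C = 1/2 - (0) = 1/2.
So G(s) = -(2*sqrt(3)*atan(sqrt(3)*s/3) - 3)/6.
Check: d/ds[-(2*sqrt(3)*atan(sqrt(3)*s/3) - 3)/6] = -1/(s**2 + 3) = G'(s).

G(s) = -(2*sqrt(3)*atan(sqrt(3)*s/3) - 3)/6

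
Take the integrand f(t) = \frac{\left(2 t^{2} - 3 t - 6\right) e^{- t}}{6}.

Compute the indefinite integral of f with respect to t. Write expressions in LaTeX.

F(t) = - \frac{t^{2} e^{- t}}{3} - \frac{t e^{- t}}{6} + \frac{5 e^{- t}}{6} + C

f has the shape u'v + uv' for u = - \frac{t^{2}}{3} - \frac{t}{6} + \frac{5}{6} and v = e^{- t} — it is the derivative of the product u*v.
Check: d/dt[- \frac{t^{2} e^{- t}}{3} - \frac{t e^{- t}}{6} + \frac{5 e^{- t}}{6}] = \frac{\left(2 t^{2} - 3 t - 6\right) e^{- t}}{6} = f(t).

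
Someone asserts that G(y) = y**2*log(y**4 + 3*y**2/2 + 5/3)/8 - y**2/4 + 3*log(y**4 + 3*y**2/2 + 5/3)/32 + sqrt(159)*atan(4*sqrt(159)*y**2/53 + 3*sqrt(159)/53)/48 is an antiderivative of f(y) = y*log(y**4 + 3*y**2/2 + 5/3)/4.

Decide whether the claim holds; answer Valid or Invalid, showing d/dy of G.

d/dy[G] = y*log(y**4 + 3*y**2/2 + 5/3)/4
This equals f(y) exactly, so the claim holds.

Valid - the claim checks out under differentiation.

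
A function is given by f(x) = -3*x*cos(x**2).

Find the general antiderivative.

F(x) = -3*sin(x**2)/2 + C

Since d/dx undoes antidifferentiation here, F'(x) = f(x) is required of F(x).
Check: d/dx[-3*sin(x**2)/2] = -3*x*cos(x**2) = f(x).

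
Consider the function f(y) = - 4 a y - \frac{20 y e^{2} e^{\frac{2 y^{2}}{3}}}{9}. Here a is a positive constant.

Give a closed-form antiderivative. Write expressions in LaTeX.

An antiderivative is F(y) = \frac{- 6 a y^{2} - 5 e^{\frac{2 y^{2}}{3} + 2}}{3}.

The integrand splits into summands that can be handled one at a time.
Check: d/dy[\frac{- 6 a y^{2} - 5 e^{\frac{2 y^{2}}{3} + 2}}{3}] = - 4 a y - \frac{20 y e^{2} e^{\frac{2 y^{2}}{3}}}{9} = f(y).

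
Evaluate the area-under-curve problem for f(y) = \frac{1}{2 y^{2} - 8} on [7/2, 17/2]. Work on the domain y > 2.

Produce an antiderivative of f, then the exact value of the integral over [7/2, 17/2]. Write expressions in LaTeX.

The denominator factors as 2 \left(y - 2\right) \left(y + 2\right); partial fractions split f into directly integrable pieces: - \frac{1}{8 \left(y + 2\right)} + \frac{1}{8 \left(y - 2\right)}.
F(y) = \frac{\log{\left(y - 2 \right)} - \log{\left(y + 2 \right)}}{8} is an antiderivative of f.
Check: d/dy[\frac{\log{\left(y - 2 \right)} - \log{\left(y + 2 \right)}}{8}] = \frac{1}{2 y^{2} - 8} = f(y).
F(17/2) = - \frac{\log{\left(\frac{21}{2} \right)}}{8} + \frac{\log{\left(\frac{13}{2} \right)}}{8}; F(7/2) = - \frac{\log{\left(\frac{11}{2} \right)}}{8} + \frac{\log{\left(\frac{3}{2} \right)}}{8}.
Integral = F(17/2) - F(7/2) = - \frac{\log{\left(\frac{21}{2} \right)}}{8} - \frac{\log{\left(\frac{3}{2} \right)}}{8} + \frac{\log{\left(\frac{11}{2} \right)}}{8} + \frac{\log{\left(\frac{13}{2} \right)}}{8}.

Antiderivative: F(y) = \frac{\log{\left(y - 2 \right)} - \log{\left(y + 2 \right)}}{8}; value = - \frac{\log{\left(\frac{21}{2} \right)}}{8} - \frac{\log{\left(\frac{3}{2} \right)}}{8} + \frac{\log{\left(\frac{11}{2} \right)}}{8} + \frac{\log{\left(\frac{13}{2} \right)}}{8}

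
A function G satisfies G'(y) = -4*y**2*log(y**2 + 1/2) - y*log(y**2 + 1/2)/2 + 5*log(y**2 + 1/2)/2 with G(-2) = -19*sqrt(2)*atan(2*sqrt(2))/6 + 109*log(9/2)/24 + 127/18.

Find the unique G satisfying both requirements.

The integrand splits into summands that can be handled one at a time.
A general antiderivative is 8*y**3/9 + y**2/4 - 19*y/3 + (-4*y**3/3 - y**2/4 + 5*y/2)*log(y**2 + 1/2) - log(y**2 + 1/2)/8 + 19*sqrt(2)*atan(sqrt(2)*y)/6 + C.
The condition gives C = -19*sqrt(2)*atan(2*sqrt(2))/6 + 109*log(9/2)/24 + 127/18 - (-19*sqrt(2)*atan(2*sqrt(2))/6 + 59/9 + 109*log(9/2)/24) = 1/2.
So G(y) = -4*y**3*log(y**2 + 1/2)/3 + 8*y**3/9 - y**2*log(y**2 + 1/2)/4 + y**2/4 + 5*y*log(y**2 + 1/2)/2 - 19*y/3 - log(y**2 + 1/2)/8 + 19*sqrt(2)*atan(sqrt(2)*y)/6 + 1/2.
Check: d/dy[-4*y**3*log(y**2 + 1/2)/3 + 8*y**3/9 - y**2*log(y**2 + 1/2)/4 + y**2/4 + 5*y*log(y**2 + 1/2)/2 - 19*y/3 - log(y**2 + 1/2)/8 + 19*sqrt(2)*atan(sqrt(2)*y)/6 + 1/2] = -4*y**2*log(y**2 + 1/2) - y*log(y**2 + 1/2)/2 + 5*log(y**2 + 1/2)/2 = G'(y).

G(y) = -4*y**3*log(y**2 + 1/2)/3 + 8*y**3/9 - y**2*log(y**2 + 1/2)/4 + y**2/4 + 5*y*log(y**2 + 1/2)/2 - 19*y/3 - log(y**2 + 1/2)/8 + 19*sqrt(2)*atan(sqrt(2)*y)/6 + 1/2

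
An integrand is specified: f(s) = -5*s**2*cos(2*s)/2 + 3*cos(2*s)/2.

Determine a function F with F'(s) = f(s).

The integrand splits into summands that can be handled one at a time.
Check: d/ds[-5*s**2*sin(2*s)/4 - 5*s*cos(2*s)/4 + 11*sin(2*s)/8] = -5*s**2*cos(2*s)/2 + 3*cos(2*s)/2 = f(s).

An antiderivative is F(s) = -5*s**2*sin(2*s)/4 - 5*s*cos(2*s)/4 + 11*sin(2*s)/8.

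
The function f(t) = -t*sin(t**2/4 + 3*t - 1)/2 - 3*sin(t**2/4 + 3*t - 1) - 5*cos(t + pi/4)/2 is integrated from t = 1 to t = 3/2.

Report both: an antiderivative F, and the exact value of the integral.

The integrand splits into summands that can be handled one at a time.
F(t) = (-5*sin(t + pi/4) + 2*cos(t**2/4 + 3*t - 1))/2 is an antiderivative of f.
Check: d/dt[(-5*sin(t + pi/4) + 2*cos(t**2/4 + 3*t - 1))/2] = -t*sin(t**2/4 + 3*t - 1)/2 - 3*sin(t**2/4 + 3*t - 1) - 5*cos(t + pi/4)/2 = f(t).
F(3/2) = -5*sin(pi/4 + 3/2)/2 + cos(65/16); F(1) = -5*sin(pi/4 + 1)/2 + cos(9/4).
Integral = F(3/2) - F(1) = -5*sin(pi/4 + 3/2)/2 + cos(65/16) - cos(9/4) + 5*sin(pi/4 + 1)/2.

Antiderivative: F(t) = (-5*sin(t + pi/4) + 2*cos(t**2/4 + 3*t - 1))/2; value = -5*sin(pi/4 + 3/2)/2 + cos(65/16) - cos(9/4) + 5*sin(pi/4 + 1)/2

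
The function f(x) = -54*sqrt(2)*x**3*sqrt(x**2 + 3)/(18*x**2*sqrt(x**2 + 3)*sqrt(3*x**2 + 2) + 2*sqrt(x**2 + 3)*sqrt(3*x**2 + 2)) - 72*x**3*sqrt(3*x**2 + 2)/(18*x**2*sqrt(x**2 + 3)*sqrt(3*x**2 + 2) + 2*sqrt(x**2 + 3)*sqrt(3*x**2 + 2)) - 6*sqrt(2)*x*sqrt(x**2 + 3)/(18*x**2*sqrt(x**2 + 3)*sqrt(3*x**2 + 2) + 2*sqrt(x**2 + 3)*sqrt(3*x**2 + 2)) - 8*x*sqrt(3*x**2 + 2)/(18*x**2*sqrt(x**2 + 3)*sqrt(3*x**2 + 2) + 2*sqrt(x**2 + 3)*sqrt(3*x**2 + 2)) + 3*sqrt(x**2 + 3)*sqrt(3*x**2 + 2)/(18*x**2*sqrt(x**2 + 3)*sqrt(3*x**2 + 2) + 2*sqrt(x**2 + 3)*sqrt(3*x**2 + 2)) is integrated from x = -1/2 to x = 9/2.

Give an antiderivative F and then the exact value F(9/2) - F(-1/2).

Integrate term by term and add the pieces.
F(x) = -4*sqrt(x**2 + 3) - 2*sqrt(3*x**2/2 + 1) + atan(3*x)/2 is an antiderivative of f.
Check: d/dx[-4*sqrt(x**2 + 3) - 2*sqrt(3*x**2/2 + 1) + atan(3*x)/2] = (-54*sqrt(2)*x**3*sqrt(x**2 + 3) - 72*x**3*sqrt(3*x**2 + 2) - 6*sqrt(2)*x*sqrt(x**2 + 3) - 8*x*sqrt(3*x**2 + 2) + 3*sqrt(x**2 + 3)*sqrt(3*x**2 + 2))/(18*x**2*sqrt(x**2 + 3)*sqrt(3*x**2 + 2) + 2*sqrt(x**2 + 3)*sqrt(3*x**2 + 2)), which equals f(x).
F(9/2) = -2*sqrt(93) - sqrt(502)/2 + atan(27/2)/2; F(-1/2) = -2*sqrt(13) - sqrt(22)/2 - atan(3/2)/2.
Integral = F(9/2) - F(-1/2) = -2*sqrt(93) - sqrt(502)/2 + atan(3/2)/2 + atan(27/2)/2 + sqrt(22)/2 + 2*sqrt(13).

Antiderivative: F(x) = -4*sqrt(x**2 + 3) - 2*sqrt(3*x**2/2 + 1) + atan(3*x)/2; value = -2*sqrt(93) - sqrt(502)/2 + atan(3/2)/2 + atan(27/2)/2 + sqrt(22)/2 + 2*sqrt(13)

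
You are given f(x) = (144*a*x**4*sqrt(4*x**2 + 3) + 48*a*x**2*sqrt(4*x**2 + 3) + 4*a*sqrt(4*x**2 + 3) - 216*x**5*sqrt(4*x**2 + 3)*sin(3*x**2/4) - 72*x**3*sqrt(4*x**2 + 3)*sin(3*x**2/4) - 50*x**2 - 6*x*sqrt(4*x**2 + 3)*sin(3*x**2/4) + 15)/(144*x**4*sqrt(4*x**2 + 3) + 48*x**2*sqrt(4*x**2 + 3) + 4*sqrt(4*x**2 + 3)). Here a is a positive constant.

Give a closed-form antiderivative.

Differentiate the proposed F(x) back; it has to land on f(x) exactly.
Check: d/dx[a*x + 5*x*sqrt(4*x**2 + 3)/(24*x**2 + 4) + cos(3*x**2/4)] = (144*a*x**4*sqrt(4*x**2 + 3) + 48*a*x**2*sqrt(4*x**2 + 3) + 4*a*sqrt(4*x**2 + 3) - 216*x**5*sqrt(4*x**2 + 3)*sin(3*x**2/4) - 72*x**3*sqrt(4*x**2 + 3)*sin(3*x**2/4) - 50*x**2 - 6*x*sqrt(4*x**2 + 3)*sin(3*x**2/4) + 15)/(144*x**4*sqrt(4*x**2 + 3) + 48*x**2*sqrt(4*x**2 + 3) + 4*sqrt(4*x**2 + 3)) = f(x).

An antiderivative is F(x) = a*x + 5*x*sqrt(4*x**2 + 3)/(24*x**2 + 4) + cos(3*x**2/4).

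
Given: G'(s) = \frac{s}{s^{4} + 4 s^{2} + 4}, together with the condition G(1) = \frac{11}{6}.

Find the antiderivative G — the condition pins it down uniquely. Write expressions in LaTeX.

G(s) = \frac{4 s^{2} + 7}{2 \left(s^{2} + 2\right)}

G'(s) matches the chain-rule pattern g'(h)*h' with inner function h(s) = s^{2} + 2; substituting u = h(s) collapses the integral.
A general antiderivative is - \frac{1}{2 \left(s^{2} + 2\right)} + C.
The condition gives C = \frac{11}{6} - (- \frac{1}{6}) = 2.
So G(s) = \frac{4 s^{2} + 7}{2 \left(s^{2} + 2\right)}.
Check: d/ds[\frac{4 s^{2} + 7}{2 \left(s^{2} + 2\right)}] = \frac{s}{s^{4} + 4 s^{2} + 4} = G'(s).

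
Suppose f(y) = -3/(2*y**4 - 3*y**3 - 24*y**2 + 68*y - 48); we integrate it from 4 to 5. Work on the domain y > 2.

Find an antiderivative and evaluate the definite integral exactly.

Factor the denominator ((y - 2)**2*(y + 4)*(2*y - 3)) and decompose: f = -24/(11*(2*y - 3)) + 1/(132*(y + 4)) + 13/(12*(y - 2)) - 1/(2*(y - 2)**2); each piece integrates to a log, atan, or power term.
F(y) = (143*y*log(y - 2) - 144*y*log(y - 3/2) + y*log(y + 4) - 286*log(y - 2) + 288*log(y - 3/2) - 2*log(y + 4) + 66)/(132*y - 264) is an antiderivative of f.
Check: d/dy[(143*y*log(y - 2) - 144*y*log(y - 3/2) + y*log(y + 4) - 286*log(y - 2) + 288*log(y - 3/2) - 2*log(y + 4) + 66)/(132*y - 264)] = -3/(2*y**4 - 3*y**3 - 24*y**2 + 68*y - 48) = f(y).
F(5) = -12*log(7/2)/11 + log(9)/132 + 1/6 + 13*log(3)/12; F(4) = -12*log(5/2)/11 + log(8)/132 + 1/4 + 13*log(2)/12.
Integral = F(5) - F(4) = -12*log(7/2)/11 - 13*log(2)/12 - 1/12 - log(8)/132 + log(9)/132 + 12*log(5/2)/11 + 13*log(3)/12.

Antiderivative: F(y) = (143*y*log(y - 2) - 144*y*log(y - 3/2) + y*log(y + 4) - 286*log(y - 2) + 288*log(y - 3/2) - 2*log(y + 4) + 66)/(132*y - 264); value = -12*log(7/2)/11 - 13*log(2)/12 - 1/12 - log(8)/132 + log(9)/132 + 12*log(5/2)/11 + 13*log(3)/12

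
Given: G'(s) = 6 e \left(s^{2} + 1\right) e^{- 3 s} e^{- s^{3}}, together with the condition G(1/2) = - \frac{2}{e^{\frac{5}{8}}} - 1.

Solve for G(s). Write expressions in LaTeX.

G'(s) matches the chain-rule pattern g'(h)*h' with inner function h(s) = - s^{3} - 3 s + 1; substituting u = h(s) collapses the integral.
A general antiderivative is - 2 e^{- s^{3} - 3 s + 1} + C.
The condition gives C = - \frac{2}{e^{\frac{5}{8}}} - 1 - (- \frac{2}{e^{\frac{5}{8}}}) = -1.
So G(s) = -1 - 2 e e^{- 3 s} e^{- s^{3}}.
Check: d/ds[-1 - 2 e e^{- 3 s} e^{- s^{3}}] = \left(6 e s^{2} + 6 e\right) e^{- 3 s} e^{- s^{3}}, which equals G'(s).

G(s) = -1 - 2 e e^{- 3 s} e^{- s^{3}}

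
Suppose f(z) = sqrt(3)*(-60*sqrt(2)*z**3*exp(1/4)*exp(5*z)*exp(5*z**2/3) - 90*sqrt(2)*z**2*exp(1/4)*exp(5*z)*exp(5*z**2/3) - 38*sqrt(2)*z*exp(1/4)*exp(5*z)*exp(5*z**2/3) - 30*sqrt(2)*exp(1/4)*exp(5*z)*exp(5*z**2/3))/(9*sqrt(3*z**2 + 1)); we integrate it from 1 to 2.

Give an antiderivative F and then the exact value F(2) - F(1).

Antiderivative: F(z) = -2*sqrt(6)*sqrt(3*z**2 + 1)*exp(1/4)*exp(5*z)*exp(5*z**2/3)/3; value = -2*sqrt(78)*exp(203/12)/3 + 4*sqrt(6)*exp(83/12)/3

Recognize the product-rule pattern: f = u'v + uv' with u = -2*sqrt(2*z**2 + 2/3), v = exp(5*z**2/3 + 5*z + 1/4), so integration by parts undoes it.
F(z) = -2*sqrt(6)*sqrt(3*z**2 + 1)*exp(1/4)*exp(5*z)*exp(5*z**2/3)/3 is an antiderivative of f.
Check: d/dz[-2*sqrt(6)*sqrt(3*z**2 + 1)*exp(1/4)*exp(5*z)*exp(5*z**2/3)/3] = (-60*sqrt(6)*z**3*exp(1/4)*exp(5*z)*exp(5*z**2/3) - 90*sqrt(6)*z**2*exp(1/4)*exp(5*z)*exp(5*z**2/3) - 38*sqrt(6)*z*exp(1/4)*exp(5*z)*exp(5*z**2/3) - 30*sqrt(6)*exp(1/4)*exp(5*z)*exp(5*z**2/3))/(9*sqrt(3*z**2 + 1)), which equals f(z).
F(2) = -2*sqrt(78)*exp(203/12)/3; F(1) = -4*sqrt(6)*exp(83/12)/3.
Integral = F(2) - F(1) = -2*sqrt(78)*exp(203/12)/3 + 4*sqrt(6)*exp(83/12)/3.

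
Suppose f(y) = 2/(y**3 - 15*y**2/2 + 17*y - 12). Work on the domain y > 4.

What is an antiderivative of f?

An antiderivative is F(y) = 2*log(y - 4)/5 - 2*log(y - 2) + 8*log(y - 3/2)/5.

The denominator factors as (y - 4)*(y - 2)*(2*y - 3); partial fractions split f into directly integrable pieces: 16/(5*(2*y - 3)) - 2/(y - 2) + 2/(5*(y - 4)).
Check: d/dy[2*log(y - 4)/5 - 2*log(y - 2) + 8*log(y - 3/2)/5] = 4/(2*y**3 - 15*y**2 + 34*y - 24), which equals f(y).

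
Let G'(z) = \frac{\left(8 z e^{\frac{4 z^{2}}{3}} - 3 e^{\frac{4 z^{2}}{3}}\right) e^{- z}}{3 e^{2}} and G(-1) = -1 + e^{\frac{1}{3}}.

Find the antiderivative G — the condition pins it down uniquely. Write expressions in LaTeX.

G(z) = -1 + \frac{e^{- z} e^{\frac{4 z^{2}}{3}}}{e^{2}}

The substitution u = \frac{4 z^{2}}{3} - z - 2 works: G'(z) is exactly (dG/du)*(du/dz) for that inner function.
A general antiderivative is e^{\frac{4 z^{2}}{3} - z - 2} + C.
The condition gives C = -1 + e^{\frac{1}{3}} - (e^{\frac{1}{3}}) = -1.
So G(z) = -1 + \frac{e^{- z} e^{\frac{4 z^{2}}{3}}}{e^{2}}.
Check: d/dz[-1 + \frac{e^{- z} e^{\frac{4 z^{2}}{3}}}{e^{2}}] = \frac{\left(8 z e^{\frac{4 z^{2}}{3}} - 3 e^{\frac{4 z^{2}}{3}}\right) e^{- z}}{3 e^{2}} = G'(z).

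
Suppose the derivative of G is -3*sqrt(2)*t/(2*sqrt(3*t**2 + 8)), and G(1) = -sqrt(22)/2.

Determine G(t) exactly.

The substitution u = 3*t**2/2 + 4 works: G'(t) is exactly (dG/du)*(du/dt) for that inner function.
A general antiderivative is -sqrt(3*t**2/2 + 4) + C.
The condition gives C = -sqrt(22)/2 - (-sqrt(22)/2) = 0.
So G(t) = -sqrt(2)*sqrt(3*t**2 + 8)/2.
Check: d/dt[-sqrt(2)*sqrt(3*t**2 + 8)/2] = -3*sqrt(2)*t/(2*sqrt(3*t**2 + 8)) = G'(t).

G(t) = -sqrt(2)*sqrt(3*t**2 + 8)/2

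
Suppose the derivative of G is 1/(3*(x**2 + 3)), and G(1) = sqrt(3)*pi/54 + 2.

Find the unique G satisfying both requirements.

Whatever form G(x) takes, its d/dx must return the stated G'(x).
A general antiderivative is sqrt(3)*atan(sqrt(3)*x/3)/9 + C.
The condition gives C = sqrt(3)*pi/54 + 2 - (sqrt(3)*pi/54) = 2.
So G(x) = sqrt(3)*atan(sqrt(3)*x/3)/9 + 2.
Check: d/dx[sqrt(3)*atan(sqrt(3)*x/3)/9 + 2] = 1/(3*x**2 + 9), which equals G'(x).

G(x) = sqrt(3)*atan(sqrt(3)*x/3)/9 + 2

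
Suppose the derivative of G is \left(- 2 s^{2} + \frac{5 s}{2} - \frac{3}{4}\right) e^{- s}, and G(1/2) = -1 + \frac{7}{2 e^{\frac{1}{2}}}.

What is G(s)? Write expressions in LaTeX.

G(s) = \frac{\left(8 s^{2} + 6 s - 4 e^{s} + 9\right) e^{- s}}{4}

Recognize the product-rule pattern: G'(s) = u'v + uv' with u = 2 s^{2} + \frac{3 s}{2} + \frac{9}{4}, v = e^{- s}, so integration by parts undoes it.
A general antiderivative is \frac{\left(8 s^{2} + 6 s + 9\right) e^{- s}}{4} + C.
The condition gives C = -1 + \frac{7}{2 e^{\frac{1}{2}}} - (\frac{7}{2 e^{\frac{1}{2}}}) = -1.
So G(s) = \frac{\left(8 s^{2} + 6 s - 4 e^{s} + 9\right) e^{- s}}{4}.
Check: d/ds[\frac{\left(8 s^{2} + 6 s - 4 e^{s} + 9\right) e^{- s}}{4}] = \frac{\left(- 8 s^{2} + 10 s - 3\right) e^{- s}}{4}, which equals G'(s).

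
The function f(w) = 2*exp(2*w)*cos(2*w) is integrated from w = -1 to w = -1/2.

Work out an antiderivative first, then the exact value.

Antiderivative: F(w) = (sin(2*w) + cos(2*w))*exp(2*w)/2; value = -exp(-1)*sin(1)/2 - exp(-2)*cos(2)/2 + exp(-2)*sin(2)/2 + exp(-1)*cos(1)/2

For F(w) to be correct the identity F'(w) - f(w) = 0 must hold.
F(w) = (sin(2*w) + cos(2*w))*exp(2*w)/2 is an antiderivative of f.
Check: d/dw[(sin(2*w) + cos(2*w))*exp(2*w)/2] = 2*exp(2*w)*cos(2*w) = f(w).
F(-1/2) = -exp(-1)*sin(1)/2 + exp(-1)*cos(1)/2; F(-1) = -exp(-2)*sin(2)/2 + exp(-2)*cos(2)/2.
Integral = F(-1/2) - F(-1) = -exp(-1)*sin(1)/2 - exp(-2)*cos(2)/2 + exp(-2)*sin(2)/2 + exp(-1)*cos(1)/2.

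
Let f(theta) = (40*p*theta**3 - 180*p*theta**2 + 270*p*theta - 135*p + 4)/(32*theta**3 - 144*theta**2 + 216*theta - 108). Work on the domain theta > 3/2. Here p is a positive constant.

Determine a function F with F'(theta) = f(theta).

An antiderivative is F(theta) = 5*p*theta/4 - 1/(4*(2*theta - 3)**2).

Any candidate F(theta) must reproduce f(theta) exactly when differentiated.
Check: d/dtheta[5*p*theta/4 - 1/(4*(2*theta - 3)**2)] = (40*p*theta**3 - 180*p*theta**2 + 270*p*theta - 135*p + 4)/(32*theta**3 - 144*theta**2 + 216*theta - 108) = f(theta).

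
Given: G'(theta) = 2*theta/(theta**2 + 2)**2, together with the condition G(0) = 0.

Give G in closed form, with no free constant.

G'(theta) matches the chain-rule pattern g'(h)*h' with inner function h(theta) = theta**2 + 2; substituting u = h(theta) collapses the integral.
A general antiderivative is -1/(theta**2 + 2) + C.
The condition gives C = 0 - (-1/2) = 1/2.
So G(theta) = theta**2/(2*(theta**2 + 2)).
Check: d/dtheta[theta**2/(2*(theta**2 + 2))] = 2*theta/(theta**4 + 4*theta**2 + 4), which equals G'(theta).

G(theta) = theta**2/(2*(theta**2 + 2))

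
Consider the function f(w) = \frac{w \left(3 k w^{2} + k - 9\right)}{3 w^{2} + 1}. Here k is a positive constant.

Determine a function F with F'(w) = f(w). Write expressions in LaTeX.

An antiderivative is F(w) = \frac{k w^{2} - 3 \log{\left(w^{2} + \frac{1}{3} \right)}}{2}.

Check any antiderivative F(w) by computing F'(w) and comparing it with f(w).
Check: d/dw[\frac{k w^{2} - 3 \log{\left(w^{2} + \frac{1}{3} \right)}}{2}] = \frac{3 k w^{3} + k w - 9 w}{3 w^{2} + 1}, which equals f(w).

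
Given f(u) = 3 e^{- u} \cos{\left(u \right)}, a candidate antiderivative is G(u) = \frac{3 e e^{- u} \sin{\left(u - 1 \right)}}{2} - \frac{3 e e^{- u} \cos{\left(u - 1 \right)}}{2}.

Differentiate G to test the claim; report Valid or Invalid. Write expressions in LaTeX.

Invalid: d/du[G] - f = e \left(- \frac{3 \cos{\left(u \right)}}{e} + 3 \cos{\left(u - 1 \right)}\right) e^{- u}, which is not 0.

d/du[G] = 3 e e^{- u} \cos{\left(u - 1 \right)}
d/du[G] - f(u) = e \left(- \frac{3 \cos{\left(u \right)}}{e} + 3 \cos{\left(u - 1 \right)}\right) e^{- u} != 0.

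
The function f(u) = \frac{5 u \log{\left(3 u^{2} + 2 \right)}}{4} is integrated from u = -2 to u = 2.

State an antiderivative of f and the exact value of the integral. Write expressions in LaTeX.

Antiderivative: F(u) = \frac{5 u^{2} \log{\left(3 u^{2} + 2 \right)}}{8} - \frac{5 u^{2}}{8} + \frac{5 \log{\left(3 u^{2} + 2 \right)}}{12}; value = 0

Differentiate the proposed F(u) back; it has to land on f(u) exactly.
F(u) = \frac{5 u^{2} \log{\left(3 u^{2} + 2 \right)}}{8} - \frac{5 u^{2}}{8} + \frac{5 \log{\left(3 u^{2} + 2 \right)}}{12} is an antiderivative of f.
Check: d/du[\frac{5 u^{2} \log{\left(3 u^{2} + 2 \right)}}{8} - \frac{5 u^{2}}{8} + \frac{5 \log{\left(3 u^{2} + 2 \right)}}{12}] = \frac{5 u \log{\left(3 u^{2} + 2 \right)}}{4} = f(u).
F(2) = - \frac{5}{2} + \frac{35 \log{\left(14 \right)}}{12}; F(-2) = - \frac{5}{2} + \frac{35 \log{\left(14 \right)}}{12}.
Integral = F(2) - F(-2) = 0.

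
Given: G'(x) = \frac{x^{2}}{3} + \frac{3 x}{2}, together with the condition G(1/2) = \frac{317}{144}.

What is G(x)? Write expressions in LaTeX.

The integrand splits into summands that can be handled one at a time.
A general antiderivative is \frac{x^{3}}{9} + \frac{3 x^{2}}{4} + C.
The condition gives C = \frac{317}{144} - (\frac{29}{144}) = 2.
So G(x) = \frac{x^{3}}{9} + \frac{3 x^{2}}{4} + 2.
Check: d/dx[\frac{x^{3}}{9} + \frac{3 x^{2}}{4} + 2] = \frac{x^{2}}{3} + \frac{3 x}{2} = G'(x).

G(x) = \frac{x^{3}}{9} + \frac{3 x^{2}}{4} + 2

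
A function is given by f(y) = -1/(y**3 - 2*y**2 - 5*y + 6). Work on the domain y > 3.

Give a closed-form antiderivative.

An antiderivative is F(y) = (-3*log(y - 3) + 5*log(y - 1) - 2*log(y + 2))/30.

The denominator factors as (y - 3)*(y - 1)*(y + 2); partial fractions split f into directly integrable pieces: -1/(15*(y + 2)) + 1/(6*(y - 1)) - 1/(10*(y - 3)).
Check: d/dy[(-3*log(y - 3) + 5*log(y - 1) - 2*log(y + 2))/30] = -1/(y**3 - 2*y**2 - 5*y + 6) = f(y).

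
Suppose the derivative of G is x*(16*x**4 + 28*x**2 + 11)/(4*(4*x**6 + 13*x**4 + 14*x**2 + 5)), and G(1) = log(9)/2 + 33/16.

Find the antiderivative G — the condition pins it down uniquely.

For G(x) to be correct, d/dx[G] must agree with the stated G'(x) identically.
A general antiderivative is log(4*x**2 + 5)/2 + 1/(2*(4*x**2 + 4)) + C.
The condition gives C = log(9)/2 + 33/16 - (1/16 + log(9)/2) = 2.
So G(x) = (4*x**2*log(4*x**2 + 5) + 16*x**2 + 4*log(4*x**2 + 5) + 17)/(8*(x**2 + 1)).
Check: d/dx[(4*x**2*log(4*x**2 + 5) + 16*x**2 + 4*log(4*x**2 + 5) + 17)/(8*(x**2 + 1))] = (16*x**5 + 28*x**3 + 11*x)/(16*x**6 + 52*x**4 + 56*x**2 + 20), which equals G'(x).

G(x) = (4*x**2*log(4*x**2 + 5) + 16*x**2 + 4*log(4*x**2 + 5) + 17)/(8*(x**2 + 1))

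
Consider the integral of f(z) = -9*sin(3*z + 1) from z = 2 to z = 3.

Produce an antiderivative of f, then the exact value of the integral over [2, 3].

Antiderivative: F(z) = 3*cos(3*z + 1); value = 3*cos(10) - 3*cos(7)

Differentiate the proposed F(z) back; it has to land on f(z) exactly.
F(z) = 3*cos(3*z + 1) is an antiderivative of f.
Check: d/dz[3*cos(3*z + 1)] = -9*sin(3*z + 1) = f(z).
F(3) = 3*cos(10); F(2) = 3*cos(7).
Integral = F(3) - F(2) = 3*cos(10) - 3*cos(7).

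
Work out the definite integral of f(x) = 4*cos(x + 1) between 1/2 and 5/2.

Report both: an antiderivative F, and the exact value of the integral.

Whatever form F(x) takes, F'(x) = f(x) is non-negotiable.
F(x) = 4*sin(x + 1) is an antiderivative of f.
Check: d/dx[4*sin(x + 1)] = 4*cos(x + 1) = f(x).
F(5/2) = 4*sin(7/2); F(1/2) = 4*sin(3/2).
Integral = F(5/2) - F(1/2) = -4*sin(3/2) + 4*sin(7/2).

Antiderivative: F(x) = 4*sin(x + 1); value = -4*sin(3/2) + 4*sin(7/2)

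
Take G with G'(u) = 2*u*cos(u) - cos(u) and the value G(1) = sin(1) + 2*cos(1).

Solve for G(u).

G(u) = 2*u*sin(u) - sin(u) + 2*cos(u)

The integrand splits into summands that can be handled one at a time.
A general antiderivative is 2*u*sin(u) - sin(u) + 2*cos(u) + C.
The condition gives C = sin(1) + 2*cos(1) - (sin(1) + 2*cos(1)) = 0.
So G(u) = 2*u*sin(u) - sin(u) + 2*cos(u).
Check: d/du[2*u*sin(u) - sin(u) + 2*cos(u)] = 2*u*cos(u) - cos(u) = G'(u).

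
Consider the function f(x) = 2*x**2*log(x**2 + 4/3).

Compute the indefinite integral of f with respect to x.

A candidate is checked by its d/dx: the result must match f(x).
Check: d/dx[2*x**3*log(x**2 + 4/3)/3 - 4*x**3/9 + 16*x/9 - 32*sqrt(3)*atan(sqrt(3)*x/2)/27] = 2*x**2*log(x**2 + 4/3) = f(x).

F(x) = 2*x**3*log(x**2 + 4/3)/3 - 4*x**3/9 + 16*x/9 - 32*sqrt(3)*atan(sqrt(3)*x/2)/27 + C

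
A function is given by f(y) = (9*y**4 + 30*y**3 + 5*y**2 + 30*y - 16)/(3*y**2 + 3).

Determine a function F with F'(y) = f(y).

Check any antiderivative F(y) by computing F'(y) and comparing it with f(y).
Check: d/dy[(12*y**3 + 60*y**2 - 16*y - 48*atan(y) + 3)/12] = (9*y**4 + 30*y**3 + 5*y**2 + 30*y - 16)/(3*y**2 + 3) = f(y).

An antiderivative is F(y) = (12*y**3 + 60*y**2 - 16*y - 48*atan(y) + 3)/12.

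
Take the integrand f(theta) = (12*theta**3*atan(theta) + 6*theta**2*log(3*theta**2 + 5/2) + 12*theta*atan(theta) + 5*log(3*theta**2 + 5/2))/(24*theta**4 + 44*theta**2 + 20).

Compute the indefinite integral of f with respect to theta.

F(theta) = log(3*theta**2 + 5/2)*atan(theta)/4 + C

f has the shape u'v + uv' for u = atan(theta)/4 and v = log(3*theta**2 + 5/2) — it is the derivative of the product u*v.
Check: d/dtheta[log(3*theta**2 + 5/2)*atan(theta)/4] = (12*theta**3*atan(theta) + 6*theta**2*log(3*theta**2 + 5/2) + 12*theta*atan(theta) + 5*log(3*theta**2 + 5/2))/(24*theta**4 + 44*theta**2 + 20) = f(theta).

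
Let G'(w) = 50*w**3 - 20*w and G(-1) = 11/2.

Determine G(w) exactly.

G'(w) matches the chain-rule pattern g'(h)*h' with inner function h(w) = 1 - 5*w**2/2; substituting u = h(w) collapses the integral.
A general antiderivative is 2*(1 - 5*w**2/2)**2 + C.
The condition gives C = 11/2 - (9/2) = 1.
So G(w) = ((2 - 5*w**2)**2 + 2)/2.
Check: d/dw[((2 - 5*w**2)**2 + 2)/2] = 50*w**3 - 20*w = G'(w).

G(w) = ((2 - 5*w**2)**2 + 2)/2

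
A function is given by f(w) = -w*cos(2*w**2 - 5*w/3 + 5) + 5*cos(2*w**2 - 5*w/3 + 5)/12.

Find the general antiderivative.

f matches the chain-rule pattern g'(h)*h' with inner function h(w) = 2*w**2 - 5*w/3 + 5; substituting u = h(w) collapses the integral.
Check: d/dw[-sin(2*w**2 - 5*w/3 + 5)/4] = -w*cos(2*w**2 - 5*w/3 + 5) + 5*cos(2*w**2 - 5*w/3 + 5)/12 = f(w).

F(w) = -sin(2*w**2 - 5*w/3 + 5)/4 + C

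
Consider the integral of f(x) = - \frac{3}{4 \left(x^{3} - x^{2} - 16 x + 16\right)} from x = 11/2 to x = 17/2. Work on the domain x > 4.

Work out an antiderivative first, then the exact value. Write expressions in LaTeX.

Antiderivative: F(x) = - \frac{\log{\left(x - 4 \right)}}{32} + \frac{\log{\left(x - 1 \right)}}{20} - \frac{3 \log{\left(x + 4 \right)}}{160}; value = - \frac{13 \log{\left(\frac{9}{2} \right)}}{160} - \frac{3 \log{\left(\frac{25}{2} \right)}}{160} + \frac{\log{\left(\frac{3}{2} \right)}}{32} + \frac{3 \log{\left(\frac{19}{2} \right)}}{160} + \frac{\log{\left(\frac{15}{2} \right)}}{20}

The denominator factors as 4 \left(x - 4\right) \left(x - 1\right) \left(x + 4\right); partial fractions split f into directly integrable pieces: - \frac{3}{160 \left(x + 4\right)} + \frac{1}{20 \left(x - 1\right)} - \frac{1}{32 \left(x - 4\right)}.
F(x) = - \frac{\log{\left(x - 4 \right)}}{32} + \frac{\log{\left(x - 1 \right)}}{20} - \frac{3 \log{\left(x + 4 \right)}}{160} is an antiderivative of f.
Check: d/dx[- \frac{\log{\left(x - 4 \right)}}{32} + \frac{\log{\left(x - 1 \right)}}{20} - \frac{3 \log{\left(x + 4 \right)}}{160}] = - \frac{3}{4 x^{3} - 4 x^{2} - 64 x + 64}, which equals f(x).
F(17/2) = - \frac{3 \log{\left(\frac{25}{2} \right)}}{160} - \frac{\log{\left(\frac{9}{2} \right)}}{32} + \frac{\log{\left(\frac{15}{2} \right)}}{20}; F(11/2) = - \frac{3 \log{\left(\frac{19}{2} \right)}}{160} - \frac{\log{\left(\frac{3}{2} \right)}}{32} + \frac{\log{\left(\frac{9}{2} \right)}}{20}.
Integral = F(17/2) - F(11/2) = - \frac{13 \log{\left(\frac{9}{2} \right)}}{160} - \frac{3 \log{\left(\frac{25}{2} \right)}}{160} + \frac{\log{\left(\frac{3}{2} \right)}}{32} + \frac{3 \log{\left(\frac{19}{2} \right)}}{160} + \frac{\log{\left(\frac{15}{2} \right)}}{20}.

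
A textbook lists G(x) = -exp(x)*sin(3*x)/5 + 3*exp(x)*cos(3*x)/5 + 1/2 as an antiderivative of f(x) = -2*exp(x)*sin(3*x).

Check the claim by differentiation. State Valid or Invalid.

Valid - the claim checks out under differentiation.

d/dx[G] = -2*exp(x)*sin(3*x)
This equals f(x) exactly, so the claim holds.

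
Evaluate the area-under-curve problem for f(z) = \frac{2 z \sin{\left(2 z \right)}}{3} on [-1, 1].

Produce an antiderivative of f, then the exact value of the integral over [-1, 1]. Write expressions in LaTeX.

Antiderivative: F(z) = - \frac{z \cos{\left(2 z \right)}}{3} + \frac{\sin{\left(2 z \right)}}{6}; value = - \frac{2 \cos{\left(2 \right)}}{3} + \frac{\sin{\left(2 \right)}}{3}

Differentiate the proposed F(z) back; it has to land on f(z) exactly.
F(z) = - \frac{z \cos{\left(2 z \right)}}{3} + \frac{\sin{\left(2 z \right)}}{6} is an antiderivative of f.
Check: d/dz[- \frac{z \cos{\left(2 z \right)}}{3} + \frac{\sin{\left(2 z \right)}}{6}] = \frac{2 z \sin{\left(2 z \right)}}{3} = f(z).
F(1) = - \frac{\cos{\left(2 \right)}}{3} + \frac{\sin{\left(2 \right)}}{6}; F(-1) = - \frac{\sin{\left(2 \right)}}{6} + \frac{\cos{\left(2 \right)}}{3}.
Integral = F(1) - F(-1) = - \frac{2 \cos{\left(2 \right)}}{3} + \frac{\sin{\left(2 \right)}}{3}.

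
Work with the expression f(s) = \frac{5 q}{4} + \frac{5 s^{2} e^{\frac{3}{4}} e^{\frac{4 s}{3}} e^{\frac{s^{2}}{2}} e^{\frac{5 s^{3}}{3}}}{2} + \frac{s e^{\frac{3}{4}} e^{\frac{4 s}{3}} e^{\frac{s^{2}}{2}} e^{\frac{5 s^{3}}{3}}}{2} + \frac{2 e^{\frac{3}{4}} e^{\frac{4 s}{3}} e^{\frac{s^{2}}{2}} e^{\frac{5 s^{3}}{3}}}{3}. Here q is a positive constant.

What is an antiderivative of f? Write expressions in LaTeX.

Integrate term by term and add the pieces.
Check: d/ds[\frac{5 q s}{4} + \frac{e^{\frac{5 s^{3}}{3} + \frac{s^{2}}{2} + \frac{4 s}{3} + \frac{3}{4}}}{2}] = \frac{5 q}{4} + \frac{5 s^{2} e^{\frac{3}{4}} e^{\frac{4 s}{3}} e^{\frac{s^{2}}{2}} e^{\frac{5 s^{3}}{3}}}{2} + \frac{s e^{\frac{3}{4}} e^{\frac{4 s}{3}} e^{\frac{s^{2}}{2}} e^{\frac{5 s^{3}}{3}}}{2} + \frac{2 e^{\frac{3}{4}} e^{\frac{4 s}{3}} e^{\frac{s^{2}}{2}} e^{\frac{5 s^{3}}{3}}}{3} = f(s).

An antiderivative is F(s) = \frac{5 q s}{4} + \frac{e^{\frac{5 s^{3}}{3} + \frac{s^{2}}{2} + \frac{4 s}{3} + \frac{3}{4}}}{2}.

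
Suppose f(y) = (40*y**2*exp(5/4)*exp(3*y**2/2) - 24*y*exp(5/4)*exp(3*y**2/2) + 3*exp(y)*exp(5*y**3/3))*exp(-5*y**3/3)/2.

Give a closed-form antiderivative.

A first test for any F(y): its y-derivative must equal f(y) identically.
Check: d/dy[(3*exp(y) - 8*exp(-5*y**3/3 + 3*y**2/2 + 5/4))/2] = 20*y**2*exp(5/4)*exp(3*y**2/2)*exp(-5*y**3/3) - 12*y*exp(5/4)*exp(3*y**2/2)*exp(-5*y**3/3) + 3*exp(y)/2, which equals f(y).

An antiderivative is F(y) = (3*exp(y) - 8*exp(-5*y**3/3 + 3*y**2/2 + 5/4))/2.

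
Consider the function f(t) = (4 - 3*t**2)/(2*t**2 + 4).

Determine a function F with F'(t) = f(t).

Recover f(t) by differentiating a candidate F(t); any mismatch rules it out.
Check: d/dt[-3*t/2 + 5*sqrt(2)*atan(sqrt(2)*t/2)/2] = (4 - 3*t**2)/(2*t**2 + 4) = f(t).

An antiderivative is F(t) = -3*t/2 + 5*sqrt(2)*atan(sqrt(2)*t/2)/2.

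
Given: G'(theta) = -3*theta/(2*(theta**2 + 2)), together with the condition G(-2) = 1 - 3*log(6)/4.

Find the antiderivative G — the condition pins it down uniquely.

G'(theta) matches the chain-rule pattern g'(h)*h' with inner function h(theta) = theta**2 + 2; substituting u = h(theta) collapses the integral.
A general antiderivative is -3*log(theta**2 + 2)/4 + C.
The condition gives C = 1 - 3*log(6)/4 - (-3*log(6)/4) = 1.
So G(theta) = -(3*log(theta**2 + 2) - 4)/4.
Check: d/dtheta[-(3*log(theta**2 + 2) - 4)/4] = -3*theta/(2*theta**2 + 4), which equals G'(theta).

G(theta) = -(3*log(theta**2 + 2) - 4)/4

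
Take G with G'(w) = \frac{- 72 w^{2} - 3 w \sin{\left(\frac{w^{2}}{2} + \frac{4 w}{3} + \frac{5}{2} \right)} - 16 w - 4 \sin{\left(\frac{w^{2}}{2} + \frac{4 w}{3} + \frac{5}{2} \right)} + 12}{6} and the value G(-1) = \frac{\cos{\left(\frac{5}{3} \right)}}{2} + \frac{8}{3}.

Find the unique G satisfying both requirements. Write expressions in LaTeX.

Differentiate the proposed G(w) back; it has to land on the given G'(w).
A general antiderivative is - 4 w^{3} - \frac{4 w^{2}}{3} + 2 w + \frac{\cos{\left(\frac{w^{2}}{2} + \frac{4 w}{3} + \frac{5}{2} \right)}}{2} + C.
The condition gives C = \frac{\cos{\left(\frac{5}{3} \right)}}{2} + \frac{8}{3} - (\frac{\cos{\left(\frac{5}{3} \right)}}{2} + \frac{2}{3}) = 2.
So G(w) = - 4 w^{3} - \frac{4 w^{2}}{3} + 2 w + \frac{\cos{\left(\frac{w^{2}}{2} + \frac{4 w}{3} + \frac{5}{2} \right)}}{2} + 2.
Check: d/dw[- 4 w^{3} - \frac{4 w^{2}}{3} + 2 w + \frac{\cos{\left(\frac{w^{2}}{2} + \frac{4 w}{3} + \frac{5}{2} \right)}}{2} + 2] = - 12 w^{2} - \frac{w \sin{\left(\frac{w^{2}}{2} + \frac{4 w}{3} + \frac{5}{2} \right)}}{2} - \frac{8 w}{3} - \frac{2 \sin{\left(\frac{w^{2}}{2} + \frac{4 w}{3} + \frac{5}{2} \right)}}{3} + 2, which equals G'(w).

G(w) = - 4 w^{3} - \frac{4 w^{2}}{3} + 2 w + \frac{\cos{\left(\frac{w^{2}}{2} + \frac{4 w}{3} + \frac{5}{2} \right)}}{2} + 2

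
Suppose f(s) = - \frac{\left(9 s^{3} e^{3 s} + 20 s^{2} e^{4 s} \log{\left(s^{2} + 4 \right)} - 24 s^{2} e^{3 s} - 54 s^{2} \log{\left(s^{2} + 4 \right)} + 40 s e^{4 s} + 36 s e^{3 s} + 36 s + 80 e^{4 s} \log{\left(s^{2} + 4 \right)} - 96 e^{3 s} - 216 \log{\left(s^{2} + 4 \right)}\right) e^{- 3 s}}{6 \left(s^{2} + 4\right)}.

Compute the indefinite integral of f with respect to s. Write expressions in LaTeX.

F(s) = \frac{\left(- 9 s^{2} e^{3 s} + 48 s e^{3 s} - 40 e^{4 s} \log{\left(s^{2} + 4 \right)} - 60 e^{3 s} - 36 \log{\left(s^{2} + 4 \right)}\right) e^{- 3 s}}{12} + C

Differentiate the proposed F(s) back; it has to land on f(s) exactly.
Check: d/ds[\frac{\left(- 9 s^{2} e^{3 s} + 48 s e^{3 s} - 40 e^{4 s} \log{\left(s^{2} + 4 \right)} - 60 e^{3 s} - 36 \log{\left(s^{2} + 4 \right)}\right) e^{- 3 s}}{12}] = \frac{- 9 s^{3} e^{3 s} - 20 s^{2} e^{4 s} \log{\left(s^{2} + 4 \right)} + 24 s^{2} e^{3 s} + 54 s^{2} \log{\left(s^{2} + 4 \right)} - 40 s e^{4 s} - 36 s e^{3 s} - 36 s - 80 e^{4 s} \log{\left(s^{2} + 4 \right)} + 96 e^{3 s} + 216 \log{\left(s^{2} + 4 \right)}}{6 s^{2} e^{3 s} + 24 e^{3 s}}, which equals f(s).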